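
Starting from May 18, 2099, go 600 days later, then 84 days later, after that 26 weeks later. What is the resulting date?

October 1, 2101

Adding 600 days from May 18, 2099:
May has 31 days, so 31 − 18 = 13 days remain after May 18, 2099; 600 − 13 = 587 left.
June 2099 has 30 days: 587 − 30 = 557 left.
July 2099 has 31 days: 557 − 31 = 526 left.
August 2099 has 31 days: 526 − 31 = 495 left.
September 2099 has 30 days: 495 − 30 = 465 left.
October 2099 has 31 days: 465 − 31 = 434 left.
November 2099 has 30 days: 434 − 30 = 404 left.
December 2099 has 31 days: 404 − 31 = 373 left.
January 2100 has 31 days: 373 − 31 = 342 left.
February 2100 has 28 days (2100 is not a leap year (divisible by 100 but not 400)): 342 − 28 = 314 left.
March 2100 has 31 days: 314 − 31 = 283 left.
April 2100 has 30 days: 283 − 30 = 253 left.
May 2100 has 31 days: 253 − 31 = 222 left.
June 2100 has 30 days: 222 − 30 = 192 left.
July 2100 has 31 days: 192 − 31 = 161 left.
August 2100 has 31 days: 161 − 31 = 130 left.
September 2100 has 30 days: 130 − 30 = 100 left.
October 2100 has 31 days: 100 − 31 = 69 left.
November 2100 has 30 days: 69 − 30 = 39 left.
December 2100 has 31 days: 39 − 31 = 8 left.
8 days into January 2101 → January 8, 2101.
Advancing 84 days from January 8, 2101:
January has 31 days, so 31 − 8 = 23 days remain after January 8, 2101; 84 − 23 = 61 left.
February 2101 has 28 days (2101 is not a leap year): 61 − 28 = 33 left.
March 2101 has 31 days: 33 − 31 = 2 left.
2 days into April 2101 → April 2, 2101.
Counting forward 26 weeks (= 182 days) from April 2, 2101:
April has 30 days, so 30 − 2 = 28 days remain after April 2, 2101; 182 − 28 = 154 left.
May 2101 has 31 days: 154 − 31 = 123 left.
June 2101 has 30 days: 123 − 30 = 93 left.
July 2101 has 31 days: 93 − 31 = 62 left.
August 2101 has 31 days: 62 − 31 = 31 left.
September 2101 has 30 days: 31 − 30 = 1 left.
1 day into October 2101 → October 1, 2101.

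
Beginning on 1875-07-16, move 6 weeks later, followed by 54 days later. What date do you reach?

October 20, 1875

Adding 6 weeks (= 42 days) from July 16, 1875:
July has 31 days, so 31 − 16 = 15 days remain after July 16, 1875; 42 − 15 = 27 left.
27 days into August 1875 → August 27, 1875.
Advancing 54 days from August 27, 1875:
August has 31 days, so 31 − 27 = 4 days remain after August 27, 1875; 54 − 4 = 50 left.
September 1875 has 30 days: 50 − 30 = 20 left.
20 days into October 1875 → October 20, 1875.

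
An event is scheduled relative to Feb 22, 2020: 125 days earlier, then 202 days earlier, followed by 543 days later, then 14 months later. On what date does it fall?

Counting back 125 days from February 22, 2020:
Going back 22 days from February 22, 2020 reaches the end of the previous month; 125 − 22 = 103 left.
January 2020 has 31 days: 103 − 31 = 72 left.
December 2019 has 31 days: 72 − 31 = 41 left.
November 2019 has 30 days: 41 − 30 = 11 left.
October 2019 has 31 days; 31 − 11 = 20 → October 20, 2019.
Counting back 202 days from October 20, 2019:
Going back 20 days from October 20, 2019 reaches the end of the previous month; 202 − 20 = 182 left.
September 2019 has 30 days: 182 − 30 = 152 left.
August 2019 has 31 days: 152 − 31 = 121 left.
July 2019 has 31 days: 121 − 31 = 90 left.
June 2019 has 30 days: 90 − 30 = 60 left.
May 2019 has 31 days: 60 − 31 = 29 left.
April 2019 has 30 days; 30 − 29 = 1 → April 1, 2019.
Advancing 543 days from April 1, 2019:
April has 30 days, so 30 − 1 = 29 days remain after April 1, 2019; 543 − 29 = 514 left.
May 2019 has 31 days: 514 − 31 = 483 left.
June 2019 has 30 days: 483 − 30 = 453 left.
July 2019 has 31 days: 453 − 31 = 422 left.
August 2019 has 31 days: 422 − 31 = 391 left.
September 2019 has 30 days: 391 − 30 = 361 left.
October 2019 has 31 days: 361 − 31 = 330 left.
November 2019 has 30 days: 330 − 30 = 300 left.
December 2019 has 31 days: 300 − 31 = 269 left.
January 2020 has 31 days: 269 − 31 = 238 left.
February 2020 has 29 days (2020 is a leap year): 238 − 29 = 209 left.
March 2020 has 31 days: 209 − 31 = 178 left.
April 2020 has 30 days: 178 − 30 = 148 left.
May 2020 has 31 days: 148 − 31 = 117 left.
June 2020 has 30 days: 117 − 30 = 87 left.
July 2020 has 31 days: 87 − 31 = 56 left.
August 2020 has 31 days: 56 − 31 = 25 left.
25 days into September 2020 → September 25, 2020.
Counting forward 14 months from September 25, 2020:
month 9 + 14 = 23, which is month 11 of year 2021 → November 2021.
Day 25 is valid in November, giving November 25, 2021.

November 25, 2021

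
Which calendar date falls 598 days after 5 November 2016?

Advancing 598 days from November 5, 2016.
November has 30 days, so 30 − 5 = 25 days remain after November 5, 2016; 598 − 25 = 573 left.
December 2016 has 31 days: 573 − 31 = 542 left.
January 2017 has 31 days: 542 − 31 = 511 left.
February 2017 has 28 days (2017 is not a leap year): 511 − 28 = 483 left.
March 2017 has 31 days: 483 − 31 = 452 left.
April 2017 has 30 days: 452 − 30 = 422 left.
May 2017 has 31 days: 422 − 31 = 391 left.
June 2017 has 30 days: 391 − 30 = 361 left.
July 2017 has 31 days: 361 − 31 = 330 left.
August 2017 has 31 days: 330 − 31 = 299 left.
September 2017 has 30 days: 299 − 30 = 269 left.
October 2017 has 31 days: 269 − 31 = 238 left.
November 2017 has 30 days: 238 − 30 = 208 left.
December 2017 has 31 days: 208 − 31 = 177 left.
January 2018 has 31 days: 177 − 31 = 146 left.
February 2018 has 28 days (2018 is not a leap year): 146 − 28 = 118 left.
March 2018 has 31 days: 118 − 31 = 87 left.
April 2018 has 30 days: 87 − 30 = 57 left.
May 2018 has 31 days: 57 − 31 = 26 left.
26 days into June 2018 → June 26, 2018.

June 26, 2018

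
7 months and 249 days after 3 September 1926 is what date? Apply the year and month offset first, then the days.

December 8, 1927

Advancing 7 months and 249 days from September 3, 1926: first the month/year part, then the days.
month 9 + 7 = 16, which is month 4 of year 1927 → April 1927.
Day 3 is valid in April, giving April 3, 1927.
Now add 249 days from April 3, 1927.
April has 30 days, so 30 − 3 = 27 days remain after April 3, 1927; 249 − 27 = 222 left.
May 1927 has 31 days: 222 − 31 = 191 left.
June 1927 has 30 days: 191 − 30 = 161 left.
July 1927 has 31 days: 161 − 31 = 130 left.
August 1927 has 31 days: 130 − 31 = 99 left.
September 1927 has 30 days: 99 − 30 = 69 left.
October 1927 has 31 days: 69 − 31 = 38 left.
November 1927 has 30 days: 38 − 30 = 8 left.
8 days into December 1927 → December 8, 1927.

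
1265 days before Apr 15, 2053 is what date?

Subtracting 1265 days from April 15, 2053.
Going back 15 days from April 15, 2053 reaches the end of the previous month; 1265 − 15 = 1250 left.
March 2053 has 31 days: 1250 − 31 = 1219 left.
February 2053 has 28 days (2053 is not a leap year): 1219 − 28 = 1191 left.
January 2053 has 31 days: 1191 − 31 = 1160 left.
December 2052 has 31 days: 1160 − 31 = 1129 left.
November 2052 has 30 days: 1129 − 30 = 1099 left.
October 2052 has 31 days: 1099 − 31 = 1068 left.
September 2052 has 30 days: 1068 − 30 = 1038 left.
August 2052 has 31 days: 1038 − 31 = 1007 left.
July 2052 has 31 days: 1007 − 31 = 976 left.
June 2052 has 30 days: 976 − 30 = 946 left.
May 2052 has 31 days: 946 − 31 = 915 left.
April 2052 has 30 days: 915 − 30 = 885 left.
March 2052 has 31 days: 885 − 31 = 854 left.
February 2052 has 29 days (2052 is a leap year): 854 − 29 = 825 left.
January 2052 has 31 days: 825 − 31 = 794 left.
December 2051 has 31 days: 794 − 31 = 763 left.
November 2051 has 30 days: 763 − 30 = 733 left.
October 2051 has 31 days: 733 − 31 = 702 left.
September 2051 has 30 days: 702 − 30 = 672 left.
August 2051 has 31 days: 672 − 31 = 641 left.
July 2051 has 31 days: 641 − 31 = 610 left.
June 2051 has 30 days: 610 − 30 = 580 left.
May 2051 has 31 days: 580 − 31 = 549 left.
April 2051 has 30 days: 549 − 30 = 519 left.
March 2051 has 31 days: 519 − 31 = 488 left.
February 2051 has 28 days (2051 is not a leap year): 488 − 28 = 460 left.
January 2051 has 31 days: 460 − 31 = 429 left.
December 2050 has 31 days: 429 − 31 = 398 left.
November 2050 has 30 days: 398 − 30 = 368 left.
October 2050 has 31 days: 368 − 31 = 337 left.
September 2050 has 30 days: 337 − 30 = 307 left.
August 2050 has 31 days: 307 − 31 = 276 left.
July 2050 has 31 days: 276 − 31 = 245 left.
June 2050 has 30 days: 245 − 30 = 215 left.
May 2050 has 31 days: 215 − 31 = 184 left.
April 2050 has 30 days: 184 − 30 = 154 left.
March 2050 has 31 days: 154 − 31 = 123 left.
February 2050 has 28 days (2050 is not a leap year): 123 − 28 = 95 left.
January 2050 has 31 days: 95 − 31 = 64 left.
December 2049 has 31 days: 64 − 31 = 33 left.
November 2049 has 30 days: 33 − 30 = 3 left.
October 2049 has 31 days; 31 − 3 = 28 → October 28, 2049.

October 28, 2049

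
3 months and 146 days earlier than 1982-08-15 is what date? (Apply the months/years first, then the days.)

Going back 3 months and 146 days from August 15, 1982: first the month/year part, then the days.
month 8 − 3 = 5 → May 1982.
Day 15 is valid in May, giving May 15, 1982.
Now subtract 146 days from May 15, 1982.
Going back 15 days from May 15, 1982 reaches the end of the previous month; 146 − 15 = 131 left.
April 1982 has 30 days: 131 − 30 = 101 left.
March 1982 has 31 days: 101 − 31 = 70 left.
February 1982 has 28 days (1982 is not a leap year): 70 − 28 = 42 left.
January 1982 has 31 days: 42 − 31 = 11 left.
December 1981 has 31 days; 31 − 11 = 20 → December 20, 1981.

December 20, 1981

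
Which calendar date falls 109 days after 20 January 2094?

May 9, 2094

Adding 109 days from January 20, 2094.
January has 31 days, so 31 − 20 = 11 days remain after January 20, 2094; 109 − 11 = 98 left.
February 2094 has 28 days (2094 is not a leap year): 98 − 28 = 70 left.
March 2094 has 31 days: 70 − 31 = 39 left.
April 2094 has 30 days: 39 − 30 = 9 left.
9 days into May 2094 → May 9, 2094.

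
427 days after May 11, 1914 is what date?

Advancing 427 days from May 11, 1914.
May has 31 days, so 31 − 11 = 20 days remain after May 11, 1914; 427 − 20 = 407 left.
June 1914 has 30 days: 407 − 30 = 377 left.
July 1914 has 31 days: 377 − 31 = 346 left.
August 1914 has 31 days: 346 − 31 = 315 left.
September 1914 has 30 days: 315 − 30 = 285 left.
October 1914 has 31 days: 285 − 31 = 254 left.
November 1914 has 30 days: 254 − 30 = 224 left.
December 1914 has 31 days: 224 − 31 = 193 left.
January 1915 has 31 days: 193 − 31 = 162 left.
February 1915 has 28 days (1915 is not a leap year): 162 − 28 = 134 left.
March 1915 has 31 days: 134 − 31 = 103 left.
April 1915 has 30 days: 103 − 30 = 73 left.
May 1915 has 31 days: 73 − 31 = 42 left.
June 1915 has 30 days: 42 − 30 = 12 left.
12 days into July 1915 → July 12, 1915.

July 12, 1915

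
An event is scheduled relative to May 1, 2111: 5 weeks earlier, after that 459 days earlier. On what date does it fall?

Going back 5 weeks (= 35 days) from May 1, 2111:
Going back 1 day from May 1, 2111 reaches the end of the previous month; 35 − 1 = 34 left.
April 2111 has 30 days: 34 − 30 = 4 left.
March 2111 has 31 days; 31 − 4 = 27 → March 27, 2111.
Subtracting 459 days from March 27, 2111:
Going back 27 days from March 27, 2111 reaches the end of the previous month; 459 − 27 = 432 left.
February 2111 has 28 days (2111 is not a leap year): 432 − 28 = 404 left.
January 2111 has 31 days: 404 − 31 = 373 left.
December 2110 has 31 days: 373 − 31 = 342 left.
November 2110 has 30 days: 342 − 30 = 312 left.
October 2110 has 31 days: 312 − 31 = 281 left.
September 2110 has 30 days: 281 − 30 = 251 left.
August 2110 has 31 days: 251 − 31 = 220 left.
July 2110 has 31 days: 220 − 31 = 189 left.
June 2110 has 30 days: 189 − 30 = 159 left.
May 2110 has 31 days: 159 − 31 = 128 left.
April 2110 has 30 days: 128 − 30 = 98 left.
March 2110 has 31 days: 98 − 31 = 67 left.
February 2110 has 28 days (2110 is not a leap year): 67 − 28 = 39 left.
January 2110 has 31 days: 39 − 31 = 8 left.
December 2109 has 31 days; 31 − 8 = 23 → December 23, 2109.

December 23, 2109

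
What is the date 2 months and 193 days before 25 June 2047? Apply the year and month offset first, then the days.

Subtracting 2 months and 193 days from June 25, 2047: first the month/year part, then the days.
month 6 − 2 = 4 → April 2047.
Day 25 is valid in April, giving April 25, 2047.
Now subtract 193 days from April 25, 2047.
Going back 25 days from April 25, 2047 reaches the end of the previous month; 193 − 25 = 168 left.
March 2047 has 31 days: 168 − 31 = 137 left.
February 2047 has 28 days (2047 is not a leap year): 137 − 28 = 109 left.
January 2047 has 31 days: 109 − 31 = 78 left.
December 2046 has 31 days: 78 − 31 = 47 left.
November 2046 has 30 days: 47 − 30 = 17 left.
October 2046 has 31 days; 31 − 17 = 14 → October 14, 2046.

October 14, 2046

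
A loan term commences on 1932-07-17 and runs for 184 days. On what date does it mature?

Adding 184 days from July 17, 1932.
July has 31 days, so 31 − 17 = 14 days remain after July 17, 1932; 184 − 14 = 170 left.
August 1932 has 31 days: 170 − 31 = 139 left.
September 1932 has 30 days: 139 − 30 = 109 left.
October 1932 has 31 days: 109 − 31 = 78 left.
November 1932 has 30 days: 78 − 30 = 48 left.
December 1932 has 31 days: 48 − 31 = 17 left.
17 days into January 1933 → January 17, 1933.

January 17, 1933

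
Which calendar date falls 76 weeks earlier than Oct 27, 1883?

May 13, 1882

Going back 76 weeks = 532 days from October 27, 1883.
Going back 27 days from October 27, 1883 reaches the end of the previous month; 532 − 27 = 505 left.
September 1883 has 30 days: 505 − 30 = 475 left.
August 1883 has 31 days: 475 − 31 = 444 left.
July 1883 has 31 days: 444 − 31 = 413 left.
June 1883 has 30 days: 413 − 30 = 383 left.
May 1883 has 31 days: 383 − 31 = 352 left.
April 1883 has 30 days: 352 − 30 = 322 left.
March 1883 has 31 days: 322 − 31 = 291 left.
February 1883 has 28 days (1883 is not a leap year): 291 − 28 = 263 left.
January 1883 has 31 days: 263 − 31 = 232 left.
December 1882 has 31 days: 232 − 31 = 201 left.
November 1882 has 30 days: 201 − 30 = 171 left.
October 1882 has 31 days: 171 − 31 = 140 left.
September 1882 has 30 days: 140 − 30 = 110 left.
August 1882 has 31 days: 110 − 31 = 79 left.
July 1882 has 31 days: 79 − 31 = 48 left.
June 1882 has 30 days: 48 − 30 = 18 left.
May 1882 has 31 days; 31 − 18 = 13 → May 13, 1882.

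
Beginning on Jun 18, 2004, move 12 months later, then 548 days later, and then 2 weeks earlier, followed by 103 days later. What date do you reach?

Adding 12 months from June 18, 2004:
month 6 + 12 = 18, which is month 6 of year 2005 → June 2005.
Day 18 is valid in June, giving June 18, 2005.
Counting forward 548 days from June 18, 2005:
June has 30 days, so 30 − 18 = 12 days remain after June 18, 2005; 548 − 12 = 536 left.
July 2005 has 31 days: 536 − 31 = 505 left.
August 2005 has 31 days: 505 − 31 = 474 left.
September 2005 has 30 days: 474 − 30 = 444 left.
October 2005 has 31 days: 444 − 31 = 413 left.
November 2005 has 30 days: 413 − 30 = 383 left.
December 2005 has 31 days: 383 − 31 = 352 left.
January 2006 has 31 days: 352 − 31 = 321 left.
February 2006 has 28 days (2006 is not a leap year): 321 − 28 = 293 left.
March 2006 has 31 days: 293 − 31 = 262 left.
April 2006 has 30 days: 262 − 30 = 232 left.
May 2006 has 31 days: 232 − 31 = 201 left.
June 2006 has 30 days: 201 − 30 = 171 left.
July 2006 has 31 days: 171 − 31 = 140 left.
August 2006 has 31 days: 140 − 31 = 109 left.
September 2006 has 30 days: 109 − 30 = 79 left.
October 2006 has 31 days: 79 − 31 = 48 left.
November 2006 has 30 days: 48 − 30 = 18 left.
18 days into December 2006 → December 18, 2006.
Subtracting 2 weeks (= 14 days) from December 18, 2006:
18 − 14 = 4, still in December 2006.
Advancing 103 days from December 4, 2006:
December has 31 days, so 31 − 4 = 27 days remain after December 4, 2006; 103 − 27 = 76 left.
January 2007 has 31 days: 76 − 31 = 45 left.
February 2007 has 28 days (2007 is not a leap year): 45 − 28 = 17 left.
17 days into March 2007 → March 17, 2007.

March 17, 2007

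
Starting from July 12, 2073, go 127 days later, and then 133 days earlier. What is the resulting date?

July 6, 2073

Counting forward 127 days from July 12, 2073:
July has 31 days, so 31 − 12 = 19 days remain after July 12, 2073; 127 − 19 = 108 left.
August 2073 has 31 days: 108 − 31 = 77 left.
September 2073 has 30 days: 77 − 30 = 47 left.
October 2073 has 31 days: 47 − 31 = 16 left.
16 days into November 2073 → November 16, 2073.
Subtracting 133 days from November 16, 2073:
Going back 16 days from November 16, 2073 reaches the end of the previous month; 133 − 16 = 117 left.
October 2073 has 31 days: 117 − 31 = 86 left.
September 2073 has 30 days: 86 − 30 = 56 left.
August 2073 has 31 days: 56 − 31 = 25 left.
July 2073 has 31 days; 31 − 25 = 6 → July 6, 2073.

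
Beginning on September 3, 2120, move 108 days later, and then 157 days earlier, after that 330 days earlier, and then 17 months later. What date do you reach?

Counting forward 108 days from September 3, 2120:
September has 30 days, so 30 − 3 = 27 days remain after September 3, 2120; 108 − 27 = 81 left.
October 2120 has 31 days: 81 − 31 = 50 left.
November 2120 has 30 days: 50 − 30 = 20 left.
20 days into December 2120 → December 20, 2120.
Counting back 157 days from December 20, 2120:
Going back 20 days from December 20, 2120 reaches the end of the previous month; 157 − 20 = 137 left.
November 2120 has 30 days: 137 − 30 = 107 left.
October 2120 has 31 days: 107 − 31 = 76 left.
September 2120 has 30 days: 76 − 30 = 46 left.
August 2120 has 31 days: 46 − 31 = 15 left.
July 2120 has 31 days; 31 − 15 = 16 → July 16, 2120.
Subtracting 330 days from July 16, 2120:
Going back 16 days from July 16, 2120 reaches the end of the previous month; 330 − 16 = 314 left.
June 2120 has 30 days: 314 − 30 = 284 left.
May 2120 has 31 days: 284 − 31 = 253 left.
April 2120 has 30 days: 253 − 30 = 223 left.
March 2120 has 31 days: 223 − 31 = 192 left.
February 2120 has 29 days (2120 is a leap year): 192 − 29 = 163 left.
January 2120 has 31 days: 163 − 31 = 132 left.
December 2119 has 31 days: 132 − 31 = 101 left.
November 2119 has 30 days: 101 − 30 = 71 left.
October 2119 has 31 days: 71 − 31 = 40 left.
September 2119 has 30 days: 40 − 30 = 10 left.
August 2119 has 31 days; 31 − 10 = 21 → August 21, 2119.
Adding 17 months from August 21, 2119:
month 8 + 17 = 25, which is month 1 of year 2121 → January 2121.
Day 21 is valid in January, giving January 21, 2121.

January 21, 2121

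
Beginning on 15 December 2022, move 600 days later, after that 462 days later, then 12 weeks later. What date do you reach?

February 3, 2026

Counting forward 600 days from December 15, 2022:
December has 31 days, so 31 − 15 = 16 days remain after December 15, 2022; 600 − 16 = 584 left.
January 2023 has 31 days: 584 − 31 = 553 left.
February 2023 has 28 days (2023 is not a leap year): 553 − 28 = 525 left.
March 2023 has 31 days: 525 − 31 = 494 left.
April 2023 has 30 days: 494 − 30 = 464 left.
May 2023 has 31 days: 464 − 31 = 433 left.
June 2023 has 30 days: 433 − 30 = 403 left.
July 2023 has 31 days: 403 − 31 = 372 left.
August 2023 has 31 days: 372 − 31 = 341 left.
September 2023 has 30 days: 341 − 30 = 311 left.
October 2023 has 31 days: 311 − 31 = 280 left.
November 2023 has 30 days: 280 − 30 = 250 left.
December 2023 has 31 days: 250 − 31 = 219 left.
January 2024 has 31 days: 219 − 31 = 188 left.
February 2024 has 29 days (2024 is a leap year): 188 − 29 = 159 left.
March 2024 has 31 days: 159 − 31 = 128 left.
April 2024 has 30 days: 128 − 30 = 98 left.
May 2024 has 31 days: 98 − 31 = 67 left.
June 2024 has 30 days: 67 − 30 = 37 left.
July 2024 has 31 days: 37 − 31 = 6 left.
6 days into August 2024 → August 6, 2024.
Counting forward 462 days from August 6, 2024:
August has 31 days, so 31 − 6 = 25 days remain after August 6, 2024; 462 − 25 = 437 left.
September 2024 has 30 days: 437 − 30 = 407 left.
October 2024 has 31 days: 407 − 31 = 376 left.
November 2024 has 30 days: 376 − 30 = 346 left.
December 2024 has 31 days: 346 − 31 = 315 left.
January 2025 has 31 days: 315 − 31 = 284 left.
February 2025 has 28 days (2025 is not a leap year): 284 − 28 = 256 left.
March 2025 has 31 days: 256 − 31 = 225 left.
April 2025 has 30 days: 225 − 30 = 195 left.
May 2025 has 31 days: 195 − 31 = 164 left.
June 2025 has 30 days: 164 − 30 = 134 left.
July 2025 has 31 days: 134 − 31 = 103 left.
August 2025 has 31 days: 103 − 31 = 72 left.
September 2025 has 30 days: 72 − 30 = 42 left.
October 2025 has 31 days: 42 − 31 = 11 left.
11 days into November 2025 → November 11, 2025.
Counting forward 12 weeks (= 84 days) from November 11, 2025:
November has 30 days, so 30 − 11 = 19 days remain after November 11, 2025; 84 − 19 = 65 left.
December 2025 has 31 days: 65 − 31 = 34 left.
January 2026 has 31 days: 34 − 31 = 3 left.
3 days into February 2026 → February 3, 2026.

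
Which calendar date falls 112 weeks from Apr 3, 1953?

May 27, 1955

Counting forward 112 weeks = 784 days from April 3, 1953.
April has 30 days, so 30 − 3 = 27 days remain after April 3, 1953; 784 − 27 = 757 left.
May 1953 has 31 days: 757 − 31 = 726 left.
June 1953 has 30 days: 726 − 30 = 696 left.
July 1953 has 31 days: 696 − 31 = 665 left.
August 1953 has 31 days: 665 − 31 = 634 left.
September 1953 has 30 days: 634 − 30 = 604 left.
October 1953 has 31 days: 604 − 31 = 573 left.
November 1953 has 30 days: 573 − 30 = 543 left.
December 1953 has 31 days: 543 − 31 = 512 left.
January 1954 has 31 days: 512 − 31 = 481 left.
February 1954 has 28 days (1954 is not a leap year): 481 − 28 = 453 left.
March 1954 has 31 days: 453 − 31 = 422 left.
April 1954 has 30 days: 422 − 30 = 392 left.
May 1954 has 31 days: 392 − 31 = 361 left.
June 1954 has 30 days: 361 − 30 = 331 left.
July 1954 has 31 days: 331 − 31 = 300 left.
August 1954 has 31 days: 300 − 31 = 269 left.
September 1954 has 30 days: 269 − 30 = 239 left.
October 1954 has 31 days: 239 − 31 = 208 left.
November 1954 has 30 days: 208 − 30 = 178 left.
December 1954 has 31 days: 178 − 31 = 147 left.
January 1955 has 31 days: 147 − 31 = 116 left.
February 1955 has 28 days (1955 is not a leap year): 116 − 28 = 88 left.
March 1955 has 31 days: 88 − 31 = 57 left.
April 1955 has 30 days: 57 − 30 = 27 left.
27 days into May 1955 → May 27, 1955.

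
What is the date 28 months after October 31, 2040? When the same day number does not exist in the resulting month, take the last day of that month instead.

February 28, 2043

Adding 28 months from October 31, 2040.
month 10 + 28 = 38, which is month 2 of year 2043 → February 2043.
February 2043 has only 28 days (2043 is not a leap year — relevant if February), and the start was day 31, so the date clamps to February 28, 2043.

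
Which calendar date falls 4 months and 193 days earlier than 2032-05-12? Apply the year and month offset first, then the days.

July 3, 2031

Going back 4 months and 193 days from May 12, 2032: first the month/year part, then the days.
month 5 − 4 = 1 → January 2032.
Day 12 is valid in January, giving January 12, 2032.
Now subtract 193 days from January 12, 2032.
Going back 12 days from January 12, 2032 reaches the end of the previous month; 193 − 12 = 181 left.
December 2031 has 31 days: 181 − 31 = 150 left.
November 2031 has 30 days: 150 − 30 = 120 left.
October 2031 has 31 days: 120 − 31 = 89 left.
September 2031 has 30 days: 89 − 30 = 59 left.
August 2031 has 31 days: 59 − 31 = 28 left.
July 2031 has 31 days; 31 − 28 = 3 → July 3, 2031.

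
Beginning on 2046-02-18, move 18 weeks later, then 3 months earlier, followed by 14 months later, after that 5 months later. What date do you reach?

October 24, 2047

Counting forward 18 weeks (= 126 days) from February 18, 2046:
February has 28 days, so 28 − 18 = 10 days remain after February 18, 2046; 126 − 10 = 116 left.
March 2046 has 31 days: 116 − 31 = 85 left.
April 2046 has 30 days: 85 − 30 = 55 left.
May 2046 has 31 days: 55 − 31 = 24 left.
24 days into June 2046 → June 24, 2046.
Going back 3 months from June 24, 2046:
month 6 − 3 = 3 → March 2046.
Day 24 is valid in March, giving March 24, 2046.
Advancing 14 months from March 24, 2046:
month 3 + 14 = 17, which is month 5 of year 2047 → May 2047.
Day 24 is valid in May, giving May 24, 2047.
Counting forward 5 months from May 24, 2047:
month 5 + 5 = 10 → October 2047.
Day 24 is valid in October, giving October 24, 2047.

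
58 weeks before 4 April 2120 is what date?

February 23, 2119

Subtracting 58 weeks = 406 days from April 4, 2120.
Going back 4 days from April 4, 2120 reaches the end of the previous month; 406 − 4 = 402 left.
March 2120 has 31 days: 402 − 31 = 371 left.
February 2120 has 29 days (2120 is a leap year): 371 − 29 = 342 left.
January 2120 has 31 days: 342 − 31 = 311 left.
December 2119 has 31 days: 311 − 31 = 280 left.
November 2119 has 30 days: 280 − 30 = 250 left.
October 2119 has 31 days: 250 − 31 = 219 left.
September 2119 has 30 days: 219 − 30 = 189 left.
August 2119 has 31 days: 189 − 31 = 158 left.
July 2119 has 31 days: 158 − 31 = 127 left.
June 2119 has 30 days: 127 − 30 = 97 left.
May 2119 has 31 days: 97 − 31 = 66 left.
April 2119 has 30 days: 66 − 30 = 36 left.
March 2119 has 31 days: 36 − 31 = 5 left.
February 2119 has 28 days; 28 − 5 = 23 → February 23, 2119.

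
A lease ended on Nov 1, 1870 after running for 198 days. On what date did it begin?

Going back 198 days from November 1, 1870.
Going back 1 day from November 1, 1870 reaches the end of the previous month; 198 − 1 = 197 left.
October 1870 has 31 days: 197 − 31 = 166 left.
September 1870 has 30 days: 166 − 30 = 136 left.
August 1870 has 31 days: 136 − 31 = 105 left.
July 1870 has 31 days: 105 − 31 = 74 left.
June 1870 has 30 days: 74 − 30 = 44 left.
May 1870 has 31 days: 44 − 31 = 13 left.
April 1870 has 30 days; 30 − 13 = 17 → April 17, 1870.

April 17, 1870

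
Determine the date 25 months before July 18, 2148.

Counting back 25 months from July 18, 2148.
month 7 − 25 = -18, which is month 6 of year 2146 → June 2146.
Day 18 is valid in June, giving June 18, 2146.

June 18, 2146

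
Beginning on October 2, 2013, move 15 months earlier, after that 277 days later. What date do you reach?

Subtracting 15 months from October 2, 2013:
month 10 − 15 = -5, which is month 7 of year 2012 → July 2012.
Day 2 is valid in July, giving July 2, 2012.
Adding 277 days from July 2, 2012:
July has 31 days, so 31 − 2 = 29 days remain after July 2, 2012; 277 − 29 = 248 left.
August 2012 has 31 days: 248 − 31 = 217 left.
September 2012 has 30 days: 217 − 30 = 187 left.
October 2012 has 31 days: 187 − 31 = 156 left.
November 2012 has 30 days: 156 − 30 = 126 left.
December 2012 has 31 days: 126 − 31 = 95 left.
January 2013 has 31 days: 95 − 31 = 64 left.
February 2013 has 28 days (2013 is not a leap year): 64 − 28 = 36 left.
March 2013 has 31 days: 36 − 31 = 5 left.
5 days into April 2013 → April 5, 2013.

April 5, 2013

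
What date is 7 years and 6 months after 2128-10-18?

April 18, 2136

Advancing 7 years and 6 months from October 18, 2128.
+7 years → 2135; month 10 + 6 = 16, which is month 4 of year 2136 → April 2136.
Day 18 is valid in April, giving April 18, 2136.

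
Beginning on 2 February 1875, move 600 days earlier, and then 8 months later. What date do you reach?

Subtracting 600 days from February 2, 1875:
Going back 2 days from February 2, 1875 reaches the end of the previous month; 600 − 2 = 598 left.
January 1875 has 31 days: 598 − 31 = 567 left.
December 1874 has 31 days: 567 − 31 = 536 left.
November 1874 has 30 days: 536 − 30 = 506 left.
October 1874 has 31 days: 506 − 31 = 475 left.
September 1874 has 30 days: 475 − 30 = 445 left.
August 1874 has 31 days: 445 − 31 = 414 left.
July 1874 has 31 days: 414 − 31 = 383 left.
June 1874 has 30 days: 383 − 30 = 353 left.
May 1874 has 31 days: 353 − 31 = 322 left.
April 1874 has 30 days: 322 − 30 = 292 left.
March 1874 has 31 days: 292 − 31 = 261 left.
February 1874 has 28 days (1874 is not a leap year): 261 − 28 = 233 left.
January 1874 has 31 days: 233 − 31 = 202 left.
December 1873 has 31 days: 202 − 31 = 171 left.
November 1873 has 30 days: 171 − 30 = 141 left.
October 1873 has 31 days: 141 − 31 = 110 left.
September 1873 has 30 days: 110 − 30 = 80 left.
August 1873 has 31 days: 80 − 31 = 49 left.
July 1873 has 31 days: 49 − 31 = 18 left.
June 1873 has 30 days; 30 − 18 = 12 → June 12, 1873.
Adding 8 months from June 12, 1873:
month 6 + 8 = 14, which is month 2 of year 1874 → February 1874.
Day 12 is valid in February, giving February 12, 1874.

February 12, 1874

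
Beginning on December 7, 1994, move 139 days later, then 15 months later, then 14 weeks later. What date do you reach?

October 31, 1996

Counting forward 139 days from December 7, 1994:
December has 31 days, so 31 − 7 = 24 days remain after December 7, 1994; 139 − 24 = 115 left.
January 1995 has 31 days: 115 − 31 = 84 left.
February 1995 has 28 days (1995 is not a leap year): 84 − 28 = 56 left.
March 1995 has 31 days: 56 − 31 = 25 left.
25 days into April 1995 → April 25, 1995.
Advancing 15 months from April 25, 1995:
month 4 + 15 = 19, which is month 7 of year 1996 → July 1996.
Day 25 is valid in July, giving July 25, 1996.
Advancing 14 weeks (= 98 days) from July 25, 1996:
July has 31 days, so 31 − 25 = 6 days remain after July 25, 1996; 98 − 6 = 92 left.
August 1996 has 31 days: 92 − 31 = 61 left.
September 1996 has 30 days: 61 − 30 = 31 left.
31 days into October 1996 → October 31, 1996.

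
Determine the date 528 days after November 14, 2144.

April 26, 2146

Adding 528 days from November 14, 2144.
November has 30 days, so 30 − 14 = 16 days remain after November 14, 2144; 528 − 16 = 512 left.
December 2144 has 31 days: 512 − 31 = 481 left.
January 2145 has 31 days: 481 − 31 = 450 left.
February 2145 has 28 days (2145 is not a leap year): 450 − 28 = 422 left.
March 2145 has 31 days: 422 − 31 = 391 left.
April 2145 has 30 days: 391 − 30 = 361 left.
May 2145 has 31 days: 361 − 31 = 330 left.
June 2145 has 30 days: 330 − 30 = 300 left.
July 2145 has 31 days: 300 − 31 = 269 left.
August 2145 has 31 days: 269 − 31 = 238 left.
September 2145 has 30 days: 238 − 30 = 208 left.
October 2145 has 31 days: 208 − 31 = 177 left.
November 2145 has 30 days: 177 − 30 = 147 left.
December 2145 has 31 days: 147 − 31 = 116 left.
January 2146 has 31 days: 116 − 31 = 85 left.
February 2146 has 28 days (2146 is not a leap year): 85 − 28 = 57 left.
March 2146 has 31 days: 57 − 31 = 26 left.
26 days into April 2146 → April 26, 2146.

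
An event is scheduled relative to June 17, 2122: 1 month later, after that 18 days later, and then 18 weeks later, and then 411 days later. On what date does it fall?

Adding 1 month from June 17, 2122:
month 6 + 1 = 7 → July 2122.
Day 17 is valid in July, giving July 17, 2122.
Counting forward 18 days from July 17, 2122:
July has 31 days, so 31 − 17 = 14 days remain after July 17, 2122; 18 − 14 = 4 left.
4 days into August 2122 → August 4, 2122.
Counting forward 18 weeks (= 126 days) from August 4, 2122:
August has 31 days, so 31 − 4 = 27 days remain after August 4, 2122; 126 − 27 = 99 left.
September 2122 has 30 days: 99 − 30 = 69 left.
October 2122 has 31 days: 69 − 31 = 38 left.
November 2122 has 30 days: 38 − 30 = 8 left.
8 days into December 2122 → December 8, 2122.
Advancing 411 days from December 8, 2122:
December has 31 days, so 31 − 8 = 23 days remain after December 8, 2122; 411 − 23 = 388 left.
January 2123 has 31 days: 388 − 31 = 357 left.
February 2123 has 28 days (2123 is not a leap year): 357 − 28 = 329 left.
March 2123 has 31 days: 329 − 31 = 298 left.
April 2123 has 30 days: 298 − 30 = 268 left.
May 2123 has 31 days: 268 − 31 = 237 left.
June 2123 has 30 days: 237 − 30 = 207 left.
July 2123 has 31 days: 207 − 31 = 176 left.
August 2123 has 31 days: 176 − 31 = 145 left.
September 2123 has 30 days: 145 − 30 = 115 left.
October 2123 has 31 days: 115 − 31 = 84 left.
November 2123 has 30 days: 84 − 30 = 54 left.
December 2123 has 31 days: 54 − 31 = 23 left.
23 days into January 2124 → January 23, 2124.

January 23, 2124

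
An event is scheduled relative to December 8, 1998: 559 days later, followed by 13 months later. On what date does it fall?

July 19, 2001

Advancing 559 days from December 8, 1998:
December has 31 days, so 31 − 8 = 23 days remain after December 8, 1998; 559 − 23 = 536 left.
January 1999 has 31 days: 536 − 31 = 505 left.
February 1999 has 28 days (1999 is not a leap year): 505 − 28 = 477 left.
March 1999 has 31 days: 477 − 31 = 446 left.
April 1999 has 30 days: 446 − 30 = 416 left.
May 1999 has 31 days: 416 − 31 = 385 left.
June 1999 has 30 days: 385 − 30 = 355 left.
July 1999 has 31 days: 355 − 31 = 324 left.
August 1999 has 31 days: 324 − 31 = 293 left.
September 1999 has 30 days: 293 − 30 = 263 left.
October 1999 has 31 days: 263 − 31 = 232 left.
November 1999 has 30 days: 232 − 30 = 202 left.
December 1999 has 31 days: 202 − 31 = 171 left.
January 2000 has 31 days: 171 − 31 = 140 left.
February 2000 has 29 days (2000 is a leap year (divisible by 400)): 140 − 29 = 111 left.
March 2000 has 31 days: 111 − 31 = 80 left.
April 2000 has 30 days: 80 − 30 = 50 left.
May 2000 has 31 days: 50 − 31 = 19 left.
19 days into June 2000 → June 19, 2000.
Counting forward 13 months from June 19, 2000:
month 6 + 13 = 19, which is month 7 of year 2001 → July 2001.
Day 19 is valid in July, giving July 19, 2001.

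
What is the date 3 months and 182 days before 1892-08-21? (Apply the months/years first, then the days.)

November 21, 1891

Subtracting 3 months and 182 days from August 21, 1892: first the month/year part, then the days.
month 8 − 3 = 5 → May 1892.
Day 21 is valid in May, giving May 21, 1892.
Now subtract 182 days from May 21, 1892.
Going back 21 days from May 21, 1892 reaches the end of the previous month; 182 − 21 = 161 left.
April 1892 has 30 days: 161 − 30 = 131 left.
March 1892 has 31 days: 131 − 31 = 100 left.
February 1892 has 29 days (1892 is a leap year): 100 − 29 = 71 left.
January 1892 has 31 days: 71 − 31 = 40 left.
December 1891 has 31 days: 40 − 31 = 9 left.
November 1891 has 30 days; 30 − 9 = 21 → November 21, 1891.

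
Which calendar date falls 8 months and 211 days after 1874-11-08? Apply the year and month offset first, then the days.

Adding 8 months and 211 days from November 8, 1874: first the month/year part, then the days.
month 11 + 8 = 19, which is month 7 of year 1875 → July 1875.
Day 8 is valid in July, giving July 8, 1875.
Now add 211 days from July 8, 1875.
July has 31 days, so 31 − 8 = 23 days remain after July 8, 1875; 211 − 23 = 188 left.
August 1875 has 31 days: 188 − 31 = 157 left.
September 1875 has 30 days: 157 − 30 = 127 left.
October 1875 has 31 days: 127 − 31 = 96 left.
November 1875 has 30 days: 96 − 30 = 66 left.
December 1875 has 31 days: 66 − 31 = 35 left.
January 1876 has 31 days: 35 − 31 = 4 left.
4 days into February 1876 → February 4, 1876.

February 4, 1876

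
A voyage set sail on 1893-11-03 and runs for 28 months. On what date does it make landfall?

March 3, 1896

Advancing 28 months from November 3, 1893.
month 11 + 28 = 39, which is month 3 of year 1896 → March 1896.
Day 3 is valid in March, giving March 3, 1896.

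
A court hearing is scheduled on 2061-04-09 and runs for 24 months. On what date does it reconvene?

April 9, 2063

Adding 24 months from April 9, 2061.
month 4 + 24 = 28, which is month 4 of year 2063 → April 2063.
Day 9 is valid in April, giving April 9, 2063.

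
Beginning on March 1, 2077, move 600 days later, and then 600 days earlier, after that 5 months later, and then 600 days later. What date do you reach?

March 24, 2079

Advancing 600 days from March 1, 2077:
March has 31 days, so 31 − 1 = 30 days remain after March 1, 2077; 600 − 30 = 570 left.
April 2077 has 30 days: 570 − 30 = 540 left.
May 2077 has 31 days: 540 − 31 = 509 left.
June 2077 has 30 days: 509 − 30 = 479 left.
July 2077 has 31 days: 479 − 31 = 448 left.
August 2077 has 31 days: 448 − 31 = 417 left.
September 2077 has 30 days: 417 − 30 = 387 left.
October 2077 has 31 days: 387 − 31 = 356 left.
November 2077 has 30 days: 356 − 30 = 326 left.
December 2077 has 31 days: 326 − 31 = 295 left.
January 2078 has 31 days: 295 − 31 = 264 left.
February 2078 has 28 days (2078 is not a leap year): 264 − 28 = 236 left.
March 2078 has 31 days: 236 − 31 = 205 left.
April 2078 has 30 days: 205 − 30 = 175 left.
May 2078 has 31 days: 175 − 31 = 144 left.
June 2078 has 30 days: 144 − 30 = 114 left.
July 2078 has 31 days: 114 − 31 = 83 left.
August 2078 has 31 days: 83 − 31 = 52 left.
September 2078 has 30 days: 52 − 30 = 22 left.
22 days into October 2078 → October 22, 2078.
Counting back 600 days from October 22, 2078:
Going back 22 days from October 22, 2078 reaches the end of the previous month; 600 − 22 = 578 left.
September 2078 has 30 days: 578 − 30 = 548 left.
August 2078 has 31 days: 548 − 31 = 517 left.
July 2078 has 31 days: 517 − 31 = 486 left.
June 2078 has 30 days: 486 − 30 = 456 left.
May 2078 has 31 days: 456 − 31 = 425 left.
April 2078 has 30 days: 425 − 30 = 395 left.
March 2078 has 31 days: 395 − 31 = 364 left.
February 2078 has 28 days (2078 is not a leap year): 364 − 28 = 336 left.
January 2078 has 31 days: 336 − 31 = 305 left.
December 2077 has 31 days: 305 − 31 = 274 left.
November 2077 has 30 days: 274 − 30 = 244 left.
October 2077 has 31 days: 244 − 31 = 213 left.
September 2077 has 30 days: 213 − 30 = 183 left.
August 2077 has 31 days: 183 − 31 = 152 left.
July 2077 has 31 days: 152 − 31 = 121 left.
June 2077 has 30 days: 121 − 30 = 91 left.
May 2077 has 31 days: 91 − 31 = 60 left.
April 2077 has 30 days: 60 − 30 = 30 left.
March 2077 has 31 days; 31 − 30 = 1 → March 1, 2077.
Counting forward 5 months from March 1, 2077:
month 3 + 5 = 8 → August 2077.
Day 1 is valid in August, giving August 1, 2077.
Adding 600 days from August 1, 2077:
August has 31 days, so 31 − 1 = 30 days remain after August 1, 2077; 600 − 30 = 570 left.
September 2077 has 30 days: 570 − 30 = 540 left.
October 2077 has 31 days: 540 − 31 = 509 left.
November 2077 has 30 days: 509 − 30 = 479 left.
December 2077 has 31 days: 479 − 31 = 448 left.
January 2078 has 31 days: 448 − 31 = 417 left.
February 2078 has 28 days (2078 is not a leap year): 417 − 28 = 389 left.
March 2078 has 31 days: 389 − 31 = 358 left.
April 2078 has 30 days: 358 − 30 = 328 left.
May 2078 has 31 days: 328 − 31 = 297 left.
June 2078 has 30 days: 297 − 30 = 267 left.
July 2078 has 31 days: 267 − 31 = 236 left.
August 2078 has 31 days: 236 − 31 = 205 left.
September 2078 has 30 days: 205 − 30 = 175 left.
October 2078 has 31 days: 175 − 31 = 144 left.
November 2078 has 30 days: 144 − 30 = 114 left.
December 2078 has 31 days: 114 − 31 = 83 left.
January 2079 has 31 days: 83 − 31 = 52 left.
February 2079 has 28 days (2079 is not a leap year): 52 − 28 = 24 left.
24 days into March 2079 → March 24, 2079.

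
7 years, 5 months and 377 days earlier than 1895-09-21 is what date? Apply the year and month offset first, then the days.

Going back 7 years, 5 months and 377 days from September 21, 1895: first the month/year part, then the days.
-7 years → 1888; month 9 − 5 = 4 → April 1888.
Day 21 is valid in April, giving April 21, 1888.
Now subtract 377 days from April 21, 1888.
Going back 21 days from April 21, 1888 reaches the end of the previous month; 377 − 21 = 356 left.
March 1888 has 31 days: 356 − 31 = 325 left.
February 1888 has 29 days (1888 is a leap year): 325 − 29 = 296 left.
January 1888 has 31 days: 296 − 31 = 265 left.
December 1887 has 31 days: 265 − 31 = 234 left.
November 1887 has 30 days: 234 − 30 = 204 left.
October 1887 has 31 days: 204 − 31 = 173 left.
September 1887 has 30 days: 173 − 30 = 143 left.
August 1887 has 31 days: 143 − 31 = 112 left.
July 1887 has 31 days: 112 − 31 = 81 left.
June 1887 has 30 days: 81 − 30 = 51 left.
May 1887 has 31 days: 51 − 31 = 20 left.
April 1887 has 30 days; 30 − 20 = 10 → April 10, 1887.

April 10, 1887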